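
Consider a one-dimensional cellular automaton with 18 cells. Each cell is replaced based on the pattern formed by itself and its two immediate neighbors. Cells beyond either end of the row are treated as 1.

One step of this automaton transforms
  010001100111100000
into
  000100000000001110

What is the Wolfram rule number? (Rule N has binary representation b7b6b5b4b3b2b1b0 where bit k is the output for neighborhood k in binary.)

position 10: 111 → 0  (bit 7 = 0)
position 6: 110 → 0  (bit 6 = 0)
position 0: 101 → 0  (bit 5 = 0)
position 2: 100 → 0  (bit 4 = 0)
position 5: 011 → 0  (bit 3 = 0)
position 1: 010 → 0  (bit 2 = 0)
position 4: 001 → 0  (bit 1 = 0)
position 3: 000 → 1  (bit 0 = 1)
bits b7..b0 = 00000001 = 1

1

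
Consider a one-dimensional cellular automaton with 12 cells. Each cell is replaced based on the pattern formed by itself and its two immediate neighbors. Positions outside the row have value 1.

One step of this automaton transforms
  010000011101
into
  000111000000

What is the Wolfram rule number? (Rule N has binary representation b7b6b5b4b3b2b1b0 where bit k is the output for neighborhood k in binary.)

1

position 8: 111 → 0  (bit 7 = 0)
position 9: 110 → 0  (bit 6 = 0)
position 0: 101 → 0  (bit 5 = 0)
position 2: 100 → 0  (bit 4 = 0)
position 7: 011 → 0  (bit 3 = 0)
position 1: 010 → 0  (bit 2 = 0)
position 6: 001 → 0  (bit 1 = 0)
position 3: 000 → 1  (bit 0 = 1)
bits b7..b0 = 00000001 = 1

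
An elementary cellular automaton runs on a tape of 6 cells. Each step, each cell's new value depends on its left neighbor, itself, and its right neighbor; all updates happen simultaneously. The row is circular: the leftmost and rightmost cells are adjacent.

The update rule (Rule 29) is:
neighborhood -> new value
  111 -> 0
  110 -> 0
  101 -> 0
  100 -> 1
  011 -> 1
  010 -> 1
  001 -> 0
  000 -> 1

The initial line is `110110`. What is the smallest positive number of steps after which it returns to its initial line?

100100
110110

2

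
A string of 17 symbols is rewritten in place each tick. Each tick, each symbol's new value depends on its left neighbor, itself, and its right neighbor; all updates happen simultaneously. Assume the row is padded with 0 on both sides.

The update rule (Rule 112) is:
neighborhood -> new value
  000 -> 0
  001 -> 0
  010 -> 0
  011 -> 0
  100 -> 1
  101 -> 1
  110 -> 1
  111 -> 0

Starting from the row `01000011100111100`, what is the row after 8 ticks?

00100000110000110
00010000011000011
00001000001100001
00000100000110000
00000010000011000
00000001000001100
00000000100000110
00000000010000011

00000000010000011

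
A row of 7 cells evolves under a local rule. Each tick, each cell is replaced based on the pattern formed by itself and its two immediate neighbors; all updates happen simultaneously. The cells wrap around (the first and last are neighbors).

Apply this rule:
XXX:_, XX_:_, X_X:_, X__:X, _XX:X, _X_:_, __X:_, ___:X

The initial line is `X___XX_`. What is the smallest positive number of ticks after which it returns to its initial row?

7

_XX_X__
_X___XX
__XX_X_
X_X___X
___XX_X
XX_X___
X___XX_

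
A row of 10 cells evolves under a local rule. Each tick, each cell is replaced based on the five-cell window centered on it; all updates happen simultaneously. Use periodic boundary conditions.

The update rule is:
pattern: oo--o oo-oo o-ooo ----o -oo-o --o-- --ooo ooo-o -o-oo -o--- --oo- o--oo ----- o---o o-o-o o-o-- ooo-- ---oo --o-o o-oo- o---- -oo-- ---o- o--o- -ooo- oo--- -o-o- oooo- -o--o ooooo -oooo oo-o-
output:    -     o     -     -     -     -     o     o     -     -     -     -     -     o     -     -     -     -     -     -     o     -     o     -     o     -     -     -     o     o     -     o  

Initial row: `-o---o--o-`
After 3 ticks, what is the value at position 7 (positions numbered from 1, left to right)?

-

---oo-o--o
-o---o-o--
o--oo----o
position 7 holds -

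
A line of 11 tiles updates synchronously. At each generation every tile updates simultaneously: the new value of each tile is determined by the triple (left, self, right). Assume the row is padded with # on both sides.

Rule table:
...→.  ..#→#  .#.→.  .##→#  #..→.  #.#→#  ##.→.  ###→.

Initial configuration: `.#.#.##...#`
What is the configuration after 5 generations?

#.#.##...##
.#.##...##.
#.##...##.#
.##...##.##
##...##.##.

##...##.##.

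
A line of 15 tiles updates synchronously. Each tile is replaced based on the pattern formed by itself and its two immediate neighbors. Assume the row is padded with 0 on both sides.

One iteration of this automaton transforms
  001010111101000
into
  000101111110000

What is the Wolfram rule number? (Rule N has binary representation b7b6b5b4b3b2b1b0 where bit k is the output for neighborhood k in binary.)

position 7: 111 → 1  (bit 7 = 1)
position 9: 110 → 1  (bit 6 = 1)
position 3: 101 → 1  (bit 5 = 1)
position 12: 100 → 0  (bit 4 = 0)
position 6: 011 → 1  (bit 3 = 1)
position 2: 010 → 0  (bit 2 = 0)
position 1: 001 → 0  (bit 1 = 0)
position 0: 000 → 0  (bit 0 = 0)
bits b7..b0 = 11101000 = 232

232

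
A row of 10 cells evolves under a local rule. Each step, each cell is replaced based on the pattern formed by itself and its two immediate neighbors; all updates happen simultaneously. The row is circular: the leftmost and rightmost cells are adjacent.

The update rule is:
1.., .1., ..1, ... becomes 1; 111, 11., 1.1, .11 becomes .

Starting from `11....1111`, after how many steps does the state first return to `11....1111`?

step 1: ..1111....
step 2: 11....1111

2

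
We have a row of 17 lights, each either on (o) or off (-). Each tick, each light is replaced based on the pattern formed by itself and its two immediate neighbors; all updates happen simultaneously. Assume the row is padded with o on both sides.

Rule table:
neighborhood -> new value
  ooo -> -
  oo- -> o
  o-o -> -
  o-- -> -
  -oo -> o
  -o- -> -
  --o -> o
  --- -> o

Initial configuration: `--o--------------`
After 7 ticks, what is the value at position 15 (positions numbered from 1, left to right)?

o

-o--ooooooooooooo
---oo------------
-oooo-ooooooooooo
-o--o-o----------
---o----ooooooooo
-oo--oooo--------
-oo-oo--o-ooooooo
position 15 holds o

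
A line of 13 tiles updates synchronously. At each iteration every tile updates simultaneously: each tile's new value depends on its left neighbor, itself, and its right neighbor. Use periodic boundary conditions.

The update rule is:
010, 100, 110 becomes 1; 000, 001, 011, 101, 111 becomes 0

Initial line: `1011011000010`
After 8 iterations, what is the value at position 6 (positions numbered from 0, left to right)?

0

1001001100010
1101100110010
0100110011010
0110011001011
0011001101001
1001100101101
1100110100100
0110010110110
position 6 holds 0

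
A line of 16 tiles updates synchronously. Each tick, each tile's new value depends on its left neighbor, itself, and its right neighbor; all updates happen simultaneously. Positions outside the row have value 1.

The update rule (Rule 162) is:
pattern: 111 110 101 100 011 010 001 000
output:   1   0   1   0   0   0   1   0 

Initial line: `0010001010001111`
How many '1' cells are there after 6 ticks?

7

0100010100010111
1000101000101011
0001010001010101
0010100010101010
0101000101010101
1010001010101010
count of 1: 7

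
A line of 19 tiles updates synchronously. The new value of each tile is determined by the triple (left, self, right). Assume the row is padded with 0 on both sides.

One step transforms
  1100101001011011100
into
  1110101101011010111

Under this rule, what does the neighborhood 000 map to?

At position 18 the neighborhood is 000; the next row has 1 there.

1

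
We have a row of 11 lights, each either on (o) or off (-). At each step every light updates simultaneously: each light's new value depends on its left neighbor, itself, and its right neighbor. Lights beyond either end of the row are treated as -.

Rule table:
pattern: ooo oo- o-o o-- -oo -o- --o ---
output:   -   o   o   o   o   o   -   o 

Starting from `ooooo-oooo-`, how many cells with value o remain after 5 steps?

9

step 1: o---ooo--oo
step 2: ooo-o-oo-oo
step 3: o-ooooooooo
step 4: ooo-------o
step 5: o-ooooooo-o
count of o: 9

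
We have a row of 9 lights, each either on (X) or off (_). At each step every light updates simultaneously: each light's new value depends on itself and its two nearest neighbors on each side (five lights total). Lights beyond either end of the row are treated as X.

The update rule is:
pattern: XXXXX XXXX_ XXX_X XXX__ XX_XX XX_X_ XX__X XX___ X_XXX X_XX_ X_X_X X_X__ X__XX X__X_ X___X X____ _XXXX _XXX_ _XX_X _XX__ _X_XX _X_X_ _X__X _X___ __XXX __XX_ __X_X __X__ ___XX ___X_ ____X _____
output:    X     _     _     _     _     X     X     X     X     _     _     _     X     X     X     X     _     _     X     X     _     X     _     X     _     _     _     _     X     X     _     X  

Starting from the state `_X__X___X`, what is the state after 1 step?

X__X_XXX_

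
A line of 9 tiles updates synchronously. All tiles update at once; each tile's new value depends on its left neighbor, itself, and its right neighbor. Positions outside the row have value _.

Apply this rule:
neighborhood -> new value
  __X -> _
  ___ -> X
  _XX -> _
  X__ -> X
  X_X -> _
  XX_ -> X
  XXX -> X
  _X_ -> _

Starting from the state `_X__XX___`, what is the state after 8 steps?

X__X__X__

__X__XXXX
X__X__XXX
_X__X__XX
__X__X__X
X__X__X__
_X__X__XX  (repeats step 3; period 3)
step 8: X__X__X__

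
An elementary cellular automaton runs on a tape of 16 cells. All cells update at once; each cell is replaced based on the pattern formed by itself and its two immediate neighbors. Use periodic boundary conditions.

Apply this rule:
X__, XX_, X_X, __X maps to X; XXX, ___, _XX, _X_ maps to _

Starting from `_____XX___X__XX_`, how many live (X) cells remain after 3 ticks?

tick 1: ____X_XX_X_XX_XX
tick 2: X__X_X_XX_X_XX_X
tick 3: XXX_X_X_XX_X_XX_
count of X: 10

10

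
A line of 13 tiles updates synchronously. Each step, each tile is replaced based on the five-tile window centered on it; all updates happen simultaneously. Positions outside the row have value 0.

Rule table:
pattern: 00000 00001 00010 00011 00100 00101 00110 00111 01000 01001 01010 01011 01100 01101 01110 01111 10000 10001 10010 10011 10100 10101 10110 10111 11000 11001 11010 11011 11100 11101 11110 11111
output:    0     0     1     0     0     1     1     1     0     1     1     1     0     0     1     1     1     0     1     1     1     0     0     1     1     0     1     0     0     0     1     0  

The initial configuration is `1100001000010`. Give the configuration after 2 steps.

1100111111101

step 1: 1011010010100
step 2: 1100111111101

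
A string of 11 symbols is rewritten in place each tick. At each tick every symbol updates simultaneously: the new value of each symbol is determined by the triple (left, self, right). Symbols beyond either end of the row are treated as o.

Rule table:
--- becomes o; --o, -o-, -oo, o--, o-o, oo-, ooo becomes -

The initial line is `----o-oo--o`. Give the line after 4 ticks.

-oo--------
----oooooo-
-oo--------  (repeats tick 1; period 2)
tick 4: ----oooooo-

----oooooo-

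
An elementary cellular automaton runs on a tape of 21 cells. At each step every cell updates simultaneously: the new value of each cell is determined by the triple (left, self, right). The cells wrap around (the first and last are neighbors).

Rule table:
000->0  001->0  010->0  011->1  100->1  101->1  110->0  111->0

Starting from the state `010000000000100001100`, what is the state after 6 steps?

010100010000000000100

001000000000010001010
000100000000001000101
100010000000000100010
010001000000000010001
101000100000000001000
010100010000000000100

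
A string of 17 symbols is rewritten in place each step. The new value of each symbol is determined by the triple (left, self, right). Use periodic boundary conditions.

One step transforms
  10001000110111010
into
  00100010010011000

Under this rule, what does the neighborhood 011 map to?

0

At position 8 the neighborhood is 011; the next row has 0 there.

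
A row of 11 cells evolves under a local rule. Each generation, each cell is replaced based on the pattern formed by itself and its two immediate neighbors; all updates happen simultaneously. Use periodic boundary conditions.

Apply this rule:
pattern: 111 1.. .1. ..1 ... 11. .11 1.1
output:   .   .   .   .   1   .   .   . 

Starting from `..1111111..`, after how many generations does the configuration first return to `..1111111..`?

1.........1
..1111111..

2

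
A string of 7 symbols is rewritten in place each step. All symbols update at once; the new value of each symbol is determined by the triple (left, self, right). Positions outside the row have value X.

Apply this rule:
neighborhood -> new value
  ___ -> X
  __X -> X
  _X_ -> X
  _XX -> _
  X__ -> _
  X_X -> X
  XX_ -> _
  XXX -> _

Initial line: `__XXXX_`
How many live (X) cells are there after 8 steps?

3

_X____X
XX_XXX_
__X___X
_XX_XX_
X__X__X
__XX_X_
_X__XXX
XX_X___
count of X: 3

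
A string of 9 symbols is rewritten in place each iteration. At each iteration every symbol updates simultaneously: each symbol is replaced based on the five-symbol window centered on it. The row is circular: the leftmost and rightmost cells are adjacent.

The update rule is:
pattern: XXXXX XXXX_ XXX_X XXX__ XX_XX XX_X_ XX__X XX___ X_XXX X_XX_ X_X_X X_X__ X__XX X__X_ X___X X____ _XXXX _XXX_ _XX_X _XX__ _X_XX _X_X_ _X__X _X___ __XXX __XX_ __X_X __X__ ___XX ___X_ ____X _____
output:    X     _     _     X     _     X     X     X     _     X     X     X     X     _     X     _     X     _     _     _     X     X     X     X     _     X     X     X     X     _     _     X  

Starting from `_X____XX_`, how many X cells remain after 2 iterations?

_XX__XX_X
XX_XXX_XX
count of X: 7

7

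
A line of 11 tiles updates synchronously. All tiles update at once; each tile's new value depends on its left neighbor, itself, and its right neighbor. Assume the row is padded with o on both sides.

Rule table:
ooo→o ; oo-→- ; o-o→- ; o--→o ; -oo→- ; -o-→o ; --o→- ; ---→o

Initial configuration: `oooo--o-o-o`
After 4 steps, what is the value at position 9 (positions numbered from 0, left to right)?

ooo-o-o-o--
oo--o-o-oo-
o-o-o-o----
--o-o-oooo-
position 9 holds o

o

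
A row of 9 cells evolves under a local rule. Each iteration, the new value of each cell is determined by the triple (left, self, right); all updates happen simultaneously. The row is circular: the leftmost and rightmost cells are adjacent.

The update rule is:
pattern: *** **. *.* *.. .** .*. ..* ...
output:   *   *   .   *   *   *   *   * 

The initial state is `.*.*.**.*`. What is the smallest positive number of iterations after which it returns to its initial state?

.*.*.**.*

1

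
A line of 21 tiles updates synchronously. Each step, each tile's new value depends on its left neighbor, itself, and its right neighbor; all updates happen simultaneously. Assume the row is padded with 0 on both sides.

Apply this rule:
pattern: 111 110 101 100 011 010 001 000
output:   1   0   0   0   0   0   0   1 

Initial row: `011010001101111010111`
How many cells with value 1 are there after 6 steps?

000000100000110000010
111110001110000111000
011100100100110010011
001000000000000000000
100011111111111111111
001001111111111111110
count of 1: 16

16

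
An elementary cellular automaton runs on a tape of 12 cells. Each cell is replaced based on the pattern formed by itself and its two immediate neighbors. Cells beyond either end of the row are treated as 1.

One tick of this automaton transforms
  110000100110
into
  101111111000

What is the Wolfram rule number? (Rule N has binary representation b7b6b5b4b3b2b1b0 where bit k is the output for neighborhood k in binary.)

151

position 0: 111 → 1  (bit 7 = 1)
position 1: 110 → 0  (bit 6 = 0)
position 11: 101 → 0  (bit 5 = 0)
position 2: 100 → 1  (bit 4 = 1)
position 9: 011 → 0  (bit 3 = 0)
position 6: 010 → 1  (bit 2 = 1)
position 5: 001 → 1  (bit 1 = 1)
position 3: 000 → 1  (bit 0 = 1)
bits b7..b0 = 10010111 = 151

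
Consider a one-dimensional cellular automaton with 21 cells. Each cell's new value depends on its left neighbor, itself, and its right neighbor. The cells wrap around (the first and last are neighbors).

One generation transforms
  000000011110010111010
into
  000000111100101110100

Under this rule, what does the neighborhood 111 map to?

At position 8 the neighborhood is 111; the next row has 1 there.

1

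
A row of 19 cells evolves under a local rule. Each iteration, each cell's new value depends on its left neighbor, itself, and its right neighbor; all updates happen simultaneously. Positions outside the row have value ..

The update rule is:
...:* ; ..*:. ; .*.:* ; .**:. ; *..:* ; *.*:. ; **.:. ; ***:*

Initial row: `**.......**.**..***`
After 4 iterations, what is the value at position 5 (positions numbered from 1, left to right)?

.

..******......*..*.
*..****.*****.**.**
**..**...***.......
..*...**..*.*******
position 5 holds .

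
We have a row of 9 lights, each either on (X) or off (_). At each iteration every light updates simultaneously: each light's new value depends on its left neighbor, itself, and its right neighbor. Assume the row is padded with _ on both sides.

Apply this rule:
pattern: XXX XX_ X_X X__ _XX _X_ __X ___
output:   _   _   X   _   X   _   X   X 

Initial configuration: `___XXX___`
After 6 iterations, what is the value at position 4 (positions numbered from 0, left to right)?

X

XXXX___XX
X____XXX_
__XXXX___
XXX____XX
X___XXXX_
__XXX____
position 4 holds X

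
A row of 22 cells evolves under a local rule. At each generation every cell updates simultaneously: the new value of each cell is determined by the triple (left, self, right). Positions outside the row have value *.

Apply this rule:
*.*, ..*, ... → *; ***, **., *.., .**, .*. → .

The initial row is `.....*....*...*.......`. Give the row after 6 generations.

generation 1: .****..***..**..******
generation 2: *.....*....*...*......
generation 3: ..****..***..**..*****
generation 4: .*.....*....*...*.....
generation 5: *..****..***..**..****
generation 6: ..*.....*....*...*....

..*.....*....*...*....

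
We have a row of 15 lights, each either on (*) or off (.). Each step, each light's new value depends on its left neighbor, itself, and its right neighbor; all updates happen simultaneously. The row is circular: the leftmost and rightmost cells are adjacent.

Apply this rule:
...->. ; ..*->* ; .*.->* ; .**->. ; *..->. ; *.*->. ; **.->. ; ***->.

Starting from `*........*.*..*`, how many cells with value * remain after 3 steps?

5

step 1: ........**.*.*.
step 2: .......*...*.*.
step 3: ......**..**.*.
count of *: 5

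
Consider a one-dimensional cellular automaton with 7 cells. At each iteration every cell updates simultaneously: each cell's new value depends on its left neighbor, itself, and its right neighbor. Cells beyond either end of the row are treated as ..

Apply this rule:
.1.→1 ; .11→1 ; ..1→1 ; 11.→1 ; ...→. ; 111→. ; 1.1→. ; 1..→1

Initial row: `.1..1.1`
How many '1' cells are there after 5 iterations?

11111.1
1...1.1
11.11.1
11.11.1  (fixed point — unchanged through iteration 5)
count of 1: 5

5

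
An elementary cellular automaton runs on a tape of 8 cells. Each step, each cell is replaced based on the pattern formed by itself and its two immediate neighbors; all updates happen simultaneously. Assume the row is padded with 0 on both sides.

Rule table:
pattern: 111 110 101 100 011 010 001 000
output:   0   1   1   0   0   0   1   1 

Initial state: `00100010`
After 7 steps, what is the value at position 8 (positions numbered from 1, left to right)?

11001100
01010101
10101010
01010100
10101001
01010010
10100100
position 8 holds 0

0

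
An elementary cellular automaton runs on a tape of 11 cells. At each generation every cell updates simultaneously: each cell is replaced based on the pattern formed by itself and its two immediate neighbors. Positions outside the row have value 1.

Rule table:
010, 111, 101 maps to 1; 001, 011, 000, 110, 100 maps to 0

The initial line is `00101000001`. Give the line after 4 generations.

00010000000

00111000000
00010000000
00010000000  (fixed point — unchanged through generation 4)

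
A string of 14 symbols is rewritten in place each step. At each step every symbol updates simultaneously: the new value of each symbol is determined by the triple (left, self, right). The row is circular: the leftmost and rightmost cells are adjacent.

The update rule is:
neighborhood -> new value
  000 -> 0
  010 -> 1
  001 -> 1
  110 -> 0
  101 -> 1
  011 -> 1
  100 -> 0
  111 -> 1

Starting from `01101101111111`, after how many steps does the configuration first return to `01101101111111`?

14

11011011111110
10110111111101
01101111111011
11011111110110
10111111101101
01111111011011
11111110110110
11111101101101
11111011011011
11110110110111
11101101101111
11011011011111
10110110111111
01101101111111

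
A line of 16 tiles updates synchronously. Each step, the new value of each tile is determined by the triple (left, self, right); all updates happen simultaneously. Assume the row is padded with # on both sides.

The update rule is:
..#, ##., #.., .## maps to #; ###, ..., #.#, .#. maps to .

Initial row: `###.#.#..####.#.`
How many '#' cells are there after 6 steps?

7

..#....###..#...
##.#..##.###.#.#
.#..####.#.#...#
..###..#....#.##
###.###.#..#..#.
..#.#.#..##.##..
count of #: 7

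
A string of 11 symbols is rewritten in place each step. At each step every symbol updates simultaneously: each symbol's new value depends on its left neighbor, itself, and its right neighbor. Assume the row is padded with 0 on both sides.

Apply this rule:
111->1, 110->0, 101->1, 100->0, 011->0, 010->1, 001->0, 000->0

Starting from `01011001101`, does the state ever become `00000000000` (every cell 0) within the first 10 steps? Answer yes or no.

yes

01100000011
00000000000
all cells are 0 at step 2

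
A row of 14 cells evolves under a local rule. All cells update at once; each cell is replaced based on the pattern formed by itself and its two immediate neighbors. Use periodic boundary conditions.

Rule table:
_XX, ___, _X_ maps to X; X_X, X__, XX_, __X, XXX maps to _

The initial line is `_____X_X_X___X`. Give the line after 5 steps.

step 1: _XXX_X_X_X_X_X
step 2: _X___X_X_X_X_X
step 3: _X_X_X_X_X_X_X
step 4: _X_X_X_X_X_X_X  (fixed point — unchanged through step 5)

_X_X_X_X_X_X_X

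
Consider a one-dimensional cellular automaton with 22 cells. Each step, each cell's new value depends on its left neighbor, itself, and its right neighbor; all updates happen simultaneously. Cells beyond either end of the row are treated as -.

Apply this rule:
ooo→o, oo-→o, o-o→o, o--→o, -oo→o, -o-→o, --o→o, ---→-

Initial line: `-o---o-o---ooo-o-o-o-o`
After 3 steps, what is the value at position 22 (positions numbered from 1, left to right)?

o

step 1: ooo-ooooo-oooooooooooo
step 2: oooooooooooooooooooooo
step 3: oooooooooooooooooooooo
position 22 holds o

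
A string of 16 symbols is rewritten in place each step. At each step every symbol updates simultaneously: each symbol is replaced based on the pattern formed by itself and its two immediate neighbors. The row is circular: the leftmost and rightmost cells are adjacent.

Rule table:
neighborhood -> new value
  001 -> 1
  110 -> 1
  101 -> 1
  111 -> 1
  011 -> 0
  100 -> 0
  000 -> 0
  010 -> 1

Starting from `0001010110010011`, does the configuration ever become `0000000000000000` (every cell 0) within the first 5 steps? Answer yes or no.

no

0011111010110101
0101111111011111
1110111111101111
1111011111110111
1111101111111011
step 5 is 1111101111111011, still not uniform 0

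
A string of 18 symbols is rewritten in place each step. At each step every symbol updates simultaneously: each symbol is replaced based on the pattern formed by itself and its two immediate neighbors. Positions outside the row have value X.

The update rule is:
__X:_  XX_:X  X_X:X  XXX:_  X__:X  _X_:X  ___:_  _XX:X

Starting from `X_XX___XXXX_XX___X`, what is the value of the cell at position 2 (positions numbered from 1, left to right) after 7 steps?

XXXXX__X__XXXXX__X
____XX_XX_X___XX_X
X___XXXXXXXX__XXXX
XX__X______XX_X___
_XX_XX_____XXXXX__
XXXXXXX____X___XX_
______XX___XX__XXX
position 2 holds _

_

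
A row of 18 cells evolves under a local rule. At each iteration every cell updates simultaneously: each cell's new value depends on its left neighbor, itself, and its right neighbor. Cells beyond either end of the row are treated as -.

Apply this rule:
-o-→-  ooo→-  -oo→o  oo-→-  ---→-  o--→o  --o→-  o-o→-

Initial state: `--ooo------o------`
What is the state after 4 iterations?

-----o--o------o--

--o--o------o-----
---o--o------o----
----o--o------o---
-----o--o------o--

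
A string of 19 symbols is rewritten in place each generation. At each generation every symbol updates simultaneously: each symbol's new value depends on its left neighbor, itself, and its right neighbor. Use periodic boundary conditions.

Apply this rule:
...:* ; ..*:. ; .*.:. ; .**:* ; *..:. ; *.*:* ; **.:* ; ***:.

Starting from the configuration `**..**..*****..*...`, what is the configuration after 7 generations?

.......****....*...

generation 1: **..**..*...*....*.
generation 2: **..**....*...**..*
generation 3: .*..**.**...*.**..*
generation 4: *...*****.*..***...
generation 5: ..*.*...**...*.*.*.
generation 6: *..*..*.**.*..*.*..
generation 7: .......****....*...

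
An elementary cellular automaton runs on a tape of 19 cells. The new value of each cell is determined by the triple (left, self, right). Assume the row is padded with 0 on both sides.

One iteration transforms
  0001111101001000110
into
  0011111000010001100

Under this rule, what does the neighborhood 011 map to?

1

At position 3 the neighborhood is 011; the next row has 1 there.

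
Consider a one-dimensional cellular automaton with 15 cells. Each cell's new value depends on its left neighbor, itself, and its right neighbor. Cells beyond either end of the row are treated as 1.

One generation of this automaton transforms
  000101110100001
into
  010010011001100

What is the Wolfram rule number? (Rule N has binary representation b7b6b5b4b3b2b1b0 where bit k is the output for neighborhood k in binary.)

97

position 6: 111 → 0  (bit 7 = 0)
position 7: 110 → 1  (bit 6 = 1)
position 4: 101 → 1  (bit 5 = 1)
position 0: 100 → 0  (bit 4 = 0)
position 5: 011 → 0  (bit 3 = 0)
position 3: 010 → 0  (bit 2 = 0)
position 2: 001 → 0  (bit 1 = 0)
position 1: 000 → 1  (bit 0 = 1)
bits b7..b0 = 01100001 = 97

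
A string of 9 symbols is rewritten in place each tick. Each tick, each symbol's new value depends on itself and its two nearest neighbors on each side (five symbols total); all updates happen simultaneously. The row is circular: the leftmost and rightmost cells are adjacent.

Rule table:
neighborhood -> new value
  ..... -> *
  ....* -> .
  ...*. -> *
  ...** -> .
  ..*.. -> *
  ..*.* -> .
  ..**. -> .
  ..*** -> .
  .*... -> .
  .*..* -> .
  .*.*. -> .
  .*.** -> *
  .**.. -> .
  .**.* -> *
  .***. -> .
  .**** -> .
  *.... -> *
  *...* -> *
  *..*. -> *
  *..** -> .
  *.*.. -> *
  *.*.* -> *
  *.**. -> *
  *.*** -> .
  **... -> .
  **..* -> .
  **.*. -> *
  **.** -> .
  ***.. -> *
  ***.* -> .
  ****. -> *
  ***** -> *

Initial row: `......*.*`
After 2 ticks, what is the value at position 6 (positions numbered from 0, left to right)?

.

tick 1: .***.*..*
tick 2: *...**.*.
position 6 holds .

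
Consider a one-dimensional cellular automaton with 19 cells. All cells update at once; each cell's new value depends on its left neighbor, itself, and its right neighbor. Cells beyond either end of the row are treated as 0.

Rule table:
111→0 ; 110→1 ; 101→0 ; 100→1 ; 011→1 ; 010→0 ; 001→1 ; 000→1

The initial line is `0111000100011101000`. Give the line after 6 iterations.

0111111111011111001

1101111011110100111
1101001010010011101
1100110001101110100
1111111111101010011
1000000000100001111
0111111111011111001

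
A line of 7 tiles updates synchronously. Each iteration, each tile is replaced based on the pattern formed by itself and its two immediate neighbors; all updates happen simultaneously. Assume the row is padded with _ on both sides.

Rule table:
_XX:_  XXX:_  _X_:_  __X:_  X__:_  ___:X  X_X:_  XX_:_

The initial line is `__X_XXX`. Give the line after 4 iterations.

iteration 1: X______
iteration 2: __XXXXX
iteration 3: X______  (repeats iteration 1; period 2)
iteration 4: __XXXXX

__XXXXX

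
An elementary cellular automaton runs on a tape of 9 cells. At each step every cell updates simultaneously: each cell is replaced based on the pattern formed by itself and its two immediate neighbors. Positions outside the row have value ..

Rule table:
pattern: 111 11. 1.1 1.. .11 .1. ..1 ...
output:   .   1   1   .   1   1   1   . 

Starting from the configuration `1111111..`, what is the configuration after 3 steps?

1...111..

1.....1..
1....11..
1...111..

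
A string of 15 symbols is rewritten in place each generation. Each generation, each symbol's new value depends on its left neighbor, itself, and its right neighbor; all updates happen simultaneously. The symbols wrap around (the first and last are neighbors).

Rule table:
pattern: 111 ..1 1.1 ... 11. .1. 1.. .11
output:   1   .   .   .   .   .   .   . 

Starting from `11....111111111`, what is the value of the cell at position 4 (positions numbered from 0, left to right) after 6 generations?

.

1......11111111
........1111111
.........11111.
..........111..
...........1...
...............
position 4 holds .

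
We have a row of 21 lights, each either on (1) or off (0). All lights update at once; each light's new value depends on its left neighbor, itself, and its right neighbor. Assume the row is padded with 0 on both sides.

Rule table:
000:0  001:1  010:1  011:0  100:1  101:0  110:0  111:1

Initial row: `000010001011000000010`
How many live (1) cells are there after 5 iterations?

8

000111011000100000111
001010000101110001010
011011001100101011011
100000110011101000000
110001001101001100000
count of 1: 8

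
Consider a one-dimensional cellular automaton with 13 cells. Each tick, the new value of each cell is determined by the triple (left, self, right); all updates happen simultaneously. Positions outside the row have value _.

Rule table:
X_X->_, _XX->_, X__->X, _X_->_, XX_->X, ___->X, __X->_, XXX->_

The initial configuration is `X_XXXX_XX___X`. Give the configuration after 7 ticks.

X__XX___XXX__

tick 1: _____X__XXX__
tick 2: XXXX__X___XXX
tick 3: ___XX__XX___X
tick 4: XX__XX__XXX__
tick 5: _XX__XX___XXX
tick 6: __XX__XXX___X
tick 7: X__XX___XXX__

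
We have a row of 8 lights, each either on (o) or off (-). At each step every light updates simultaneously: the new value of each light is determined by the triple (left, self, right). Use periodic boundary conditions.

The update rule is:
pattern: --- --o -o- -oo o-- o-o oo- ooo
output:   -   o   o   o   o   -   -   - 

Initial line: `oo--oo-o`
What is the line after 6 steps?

-o--o---

--ooo--o
ooo--ooo
---ooo--
--oo--o-
-oo-oooo
-o--o---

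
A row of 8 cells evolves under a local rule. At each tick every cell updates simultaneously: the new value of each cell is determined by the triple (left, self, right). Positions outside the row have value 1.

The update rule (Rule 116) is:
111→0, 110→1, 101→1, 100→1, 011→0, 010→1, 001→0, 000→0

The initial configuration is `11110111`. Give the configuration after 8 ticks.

00011000
10001100
11000110
01100011
10110000
11011000
01101100
10110110

10110110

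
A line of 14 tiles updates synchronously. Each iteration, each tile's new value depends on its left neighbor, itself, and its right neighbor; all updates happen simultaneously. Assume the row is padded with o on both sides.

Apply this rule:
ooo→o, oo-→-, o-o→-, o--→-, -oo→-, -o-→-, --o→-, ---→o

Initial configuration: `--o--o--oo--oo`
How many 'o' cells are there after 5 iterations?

-------------o
-ooooooooooo--
--ooooooooo---
---ooooooo--o-
-o--ooooo-----
count of o: 6

6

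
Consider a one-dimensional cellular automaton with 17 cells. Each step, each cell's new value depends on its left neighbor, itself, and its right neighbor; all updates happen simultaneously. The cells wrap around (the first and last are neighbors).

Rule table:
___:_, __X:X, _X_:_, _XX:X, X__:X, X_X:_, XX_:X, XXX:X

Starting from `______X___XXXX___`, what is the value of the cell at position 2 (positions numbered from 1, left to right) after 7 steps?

X

_____X_X_XXXXXX__
____X____XXXXXXX_
___X_X__XXXXXXXXX
X_X___XXXXXXXXXXX
X__X_XXXXXXXXXXXX
XXX__XXXXXXXXXXXX
XXXXXXXXXXXXXXXXX
position 2 holds X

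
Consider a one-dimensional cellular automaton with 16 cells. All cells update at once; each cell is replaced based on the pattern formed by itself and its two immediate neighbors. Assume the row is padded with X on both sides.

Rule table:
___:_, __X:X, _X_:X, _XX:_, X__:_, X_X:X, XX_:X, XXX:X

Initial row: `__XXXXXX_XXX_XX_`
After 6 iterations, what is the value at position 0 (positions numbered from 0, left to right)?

_X_XXXXXX_XXX_XX
XXX_XXXXXX_XXX_X
XXXX_XXXXXX_XXX_
XXXXX_XXXXXX_XXX
XXXXXX_XXXXXX_XX
XXXXXXX_XXXXXX_X
position 0 holds X

X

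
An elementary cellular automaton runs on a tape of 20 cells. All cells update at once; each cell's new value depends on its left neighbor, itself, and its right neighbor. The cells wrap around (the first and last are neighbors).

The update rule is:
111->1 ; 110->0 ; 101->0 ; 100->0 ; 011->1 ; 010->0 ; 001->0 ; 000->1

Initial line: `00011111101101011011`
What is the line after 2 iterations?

01011111001000010010
00011110000011000000

00011110000011000000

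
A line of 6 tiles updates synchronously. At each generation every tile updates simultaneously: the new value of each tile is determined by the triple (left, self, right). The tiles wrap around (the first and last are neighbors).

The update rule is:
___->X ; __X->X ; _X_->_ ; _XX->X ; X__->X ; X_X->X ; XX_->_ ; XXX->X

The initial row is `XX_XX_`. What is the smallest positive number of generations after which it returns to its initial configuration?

3

generation 1: X_XX_X
generation 2: _XX_XX
generation 3: XX_XX_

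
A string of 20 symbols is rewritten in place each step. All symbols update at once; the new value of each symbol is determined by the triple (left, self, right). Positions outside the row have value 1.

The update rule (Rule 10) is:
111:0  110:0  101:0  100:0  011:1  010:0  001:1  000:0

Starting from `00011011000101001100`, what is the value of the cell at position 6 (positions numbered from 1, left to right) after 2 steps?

1

00110010001000011001
01100100010000110011
position 6 holds 1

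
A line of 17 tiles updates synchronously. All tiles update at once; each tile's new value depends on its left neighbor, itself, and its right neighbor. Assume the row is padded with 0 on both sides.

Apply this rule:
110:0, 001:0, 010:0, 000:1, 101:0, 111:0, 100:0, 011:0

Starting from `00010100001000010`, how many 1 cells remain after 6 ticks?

6

11000001100011000
00011100001000011
11000001100011000  (repeats tick 1; period 2)
tick 6: 00011100001000011
count of 1: 6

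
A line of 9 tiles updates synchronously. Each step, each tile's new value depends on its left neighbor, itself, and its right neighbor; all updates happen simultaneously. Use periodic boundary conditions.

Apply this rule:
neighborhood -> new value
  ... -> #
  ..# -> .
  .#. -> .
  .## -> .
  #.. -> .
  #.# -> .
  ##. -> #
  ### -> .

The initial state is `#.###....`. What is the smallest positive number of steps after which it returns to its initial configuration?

....#.##.
###....#.
..#.##...
#....#.##
#.##.....
...#.###.
##.....#.
.#.###...
.....#.##
.###....#
...#.##..
##....#.#
.#.##....
....#.###
.##.....#
..#.###..
#.....#.#
#.###....

18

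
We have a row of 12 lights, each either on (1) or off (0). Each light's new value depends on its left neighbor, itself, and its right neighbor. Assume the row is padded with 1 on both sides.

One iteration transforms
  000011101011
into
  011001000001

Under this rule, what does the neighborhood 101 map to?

At position 7 the neighborhood is 101; the next row has 0 there.

0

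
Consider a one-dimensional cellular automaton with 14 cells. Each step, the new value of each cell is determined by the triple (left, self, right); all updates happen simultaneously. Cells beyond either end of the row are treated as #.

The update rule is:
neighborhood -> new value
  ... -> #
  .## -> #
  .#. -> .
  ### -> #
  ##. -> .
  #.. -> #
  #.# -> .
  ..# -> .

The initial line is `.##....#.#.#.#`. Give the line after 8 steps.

.#.###.......#
...##.######.#
##.#..#####..#
#...#.####.#.#
.##...###....#
.#.##.##.###.#
...#..#..##..#
##..#..#.#.#.#

##..#..#.#.#.#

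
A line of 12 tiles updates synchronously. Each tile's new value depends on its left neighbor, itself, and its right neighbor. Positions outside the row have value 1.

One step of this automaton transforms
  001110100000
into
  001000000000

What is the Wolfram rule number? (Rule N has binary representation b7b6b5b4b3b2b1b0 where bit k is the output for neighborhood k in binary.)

8

position 3: 111 → 0  (bit 7 = 0)
position 4: 110 → 0  (bit 6 = 0)
position 5: 101 → 0  (bit 5 = 0)
position 0: 100 → 0  (bit 4 = 0)
position 2: 011 → 1  (bit 3 = 1)
position 6: 010 → 0  (bit 2 = 0)
position 1: 001 → 0  (bit 1 = 0)
position 8: 000 → 0  (bit 0 = 0)
bits b7..b0 = 00001000 = 8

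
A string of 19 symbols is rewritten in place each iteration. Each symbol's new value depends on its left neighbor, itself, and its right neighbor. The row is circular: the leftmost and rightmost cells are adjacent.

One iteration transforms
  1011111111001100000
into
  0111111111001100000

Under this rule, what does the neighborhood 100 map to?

At position 10 the neighborhood is 100; the next row has 0 there.

0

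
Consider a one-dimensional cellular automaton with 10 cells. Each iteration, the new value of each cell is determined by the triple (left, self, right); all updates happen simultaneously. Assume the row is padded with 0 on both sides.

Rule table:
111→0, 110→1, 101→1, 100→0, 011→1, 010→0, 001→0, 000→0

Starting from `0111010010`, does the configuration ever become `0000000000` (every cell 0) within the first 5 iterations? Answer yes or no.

yes

0101100000
0011100000
0010100000
0001000000
0000000000
all cells are 0 at iteration 5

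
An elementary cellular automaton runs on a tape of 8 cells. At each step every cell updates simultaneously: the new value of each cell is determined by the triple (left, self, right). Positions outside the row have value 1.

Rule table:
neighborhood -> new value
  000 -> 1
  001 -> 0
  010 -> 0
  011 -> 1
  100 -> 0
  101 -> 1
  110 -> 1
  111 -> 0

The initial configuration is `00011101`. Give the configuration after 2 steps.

01010111
10101100

10101100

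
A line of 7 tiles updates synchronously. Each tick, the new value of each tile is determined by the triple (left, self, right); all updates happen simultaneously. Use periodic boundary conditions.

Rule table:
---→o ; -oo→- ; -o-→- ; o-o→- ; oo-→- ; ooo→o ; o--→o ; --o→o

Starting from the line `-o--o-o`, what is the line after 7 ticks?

tick 1: --oo---
tick 2: oo--ooo
tick 3: o-oo-oo
tick 4: ------o
tick 5: oooooo-
tick 6: -oooo--
tick 7: o-oo-oo

o-oo-oo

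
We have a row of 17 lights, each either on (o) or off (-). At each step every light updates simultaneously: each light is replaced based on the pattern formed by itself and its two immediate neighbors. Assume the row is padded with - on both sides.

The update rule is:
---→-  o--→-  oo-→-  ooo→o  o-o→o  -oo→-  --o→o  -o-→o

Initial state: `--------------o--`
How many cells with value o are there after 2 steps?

step 1: -------------oo--
step 2: ------------o----
count of o: 1

1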